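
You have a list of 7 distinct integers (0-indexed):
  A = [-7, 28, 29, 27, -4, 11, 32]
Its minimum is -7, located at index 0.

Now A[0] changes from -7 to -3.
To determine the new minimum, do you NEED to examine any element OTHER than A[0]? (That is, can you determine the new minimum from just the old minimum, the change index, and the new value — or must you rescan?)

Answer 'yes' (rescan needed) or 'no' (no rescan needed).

Answer: yes

Derivation:
Old min = -7 at index 0
Change at index 0: -7 -> -3
Index 0 WAS the min and new value -3 > old min -7. Must rescan other elements to find the new min.
Needs rescan: yes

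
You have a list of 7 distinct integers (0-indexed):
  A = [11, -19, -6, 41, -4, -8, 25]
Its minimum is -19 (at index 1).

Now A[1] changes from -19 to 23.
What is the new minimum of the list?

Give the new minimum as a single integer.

Old min = -19 (at index 1)
Change: A[1] -19 -> 23
Changed element WAS the min. Need to check: is 23 still <= all others?
  Min of remaining elements: -8
  New min = min(23, -8) = -8

Answer: -8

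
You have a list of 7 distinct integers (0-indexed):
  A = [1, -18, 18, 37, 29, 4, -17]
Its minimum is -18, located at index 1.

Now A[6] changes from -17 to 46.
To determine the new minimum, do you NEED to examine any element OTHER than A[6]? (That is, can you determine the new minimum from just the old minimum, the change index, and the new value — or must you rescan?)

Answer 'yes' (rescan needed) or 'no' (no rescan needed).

Answer: no

Derivation:
Old min = -18 at index 1
Change at index 6: -17 -> 46
Index 6 was NOT the min. New min = min(-18, 46). No rescan of other elements needed.
Needs rescan: no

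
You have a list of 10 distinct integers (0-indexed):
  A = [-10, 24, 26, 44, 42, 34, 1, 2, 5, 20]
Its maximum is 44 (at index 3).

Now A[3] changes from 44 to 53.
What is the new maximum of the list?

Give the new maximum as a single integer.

Answer: 53

Derivation:
Old max = 44 (at index 3)
Change: A[3] 44 -> 53
Changed element WAS the max -> may need rescan.
  Max of remaining elements: 42
  New max = max(53, 42) = 53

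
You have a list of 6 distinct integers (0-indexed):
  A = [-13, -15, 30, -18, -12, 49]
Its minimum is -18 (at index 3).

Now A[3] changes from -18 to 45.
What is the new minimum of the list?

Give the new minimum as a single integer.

Answer: -15

Derivation:
Old min = -18 (at index 3)
Change: A[3] -18 -> 45
Changed element WAS the min. Need to check: is 45 still <= all others?
  Min of remaining elements: -15
  New min = min(45, -15) = -15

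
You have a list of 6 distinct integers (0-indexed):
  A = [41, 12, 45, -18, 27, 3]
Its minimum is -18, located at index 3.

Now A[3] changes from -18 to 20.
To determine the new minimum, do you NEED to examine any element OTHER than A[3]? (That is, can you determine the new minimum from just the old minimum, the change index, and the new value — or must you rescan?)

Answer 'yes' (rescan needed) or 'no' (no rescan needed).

Answer: yes

Derivation:
Old min = -18 at index 3
Change at index 3: -18 -> 20
Index 3 WAS the min and new value 20 > old min -18. Must rescan other elements to find the new min.
Needs rescan: yes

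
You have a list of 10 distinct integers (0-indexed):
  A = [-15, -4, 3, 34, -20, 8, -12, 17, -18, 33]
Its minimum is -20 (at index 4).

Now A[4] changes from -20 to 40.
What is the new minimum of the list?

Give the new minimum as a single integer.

Old min = -20 (at index 4)
Change: A[4] -20 -> 40
Changed element WAS the min. Need to check: is 40 still <= all others?
  Min of remaining elements: -18
  New min = min(40, -18) = -18

Answer: -18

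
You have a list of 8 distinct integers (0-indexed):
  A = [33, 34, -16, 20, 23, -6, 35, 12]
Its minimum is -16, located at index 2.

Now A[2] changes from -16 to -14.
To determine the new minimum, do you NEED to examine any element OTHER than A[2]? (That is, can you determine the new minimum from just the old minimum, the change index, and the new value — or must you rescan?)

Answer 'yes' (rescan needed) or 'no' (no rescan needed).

Old min = -16 at index 2
Change at index 2: -16 -> -14
Index 2 WAS the min and new value -14 > old min -16. Must rescan other elements to find the new min.
Needs rescan: yes

Answer: yes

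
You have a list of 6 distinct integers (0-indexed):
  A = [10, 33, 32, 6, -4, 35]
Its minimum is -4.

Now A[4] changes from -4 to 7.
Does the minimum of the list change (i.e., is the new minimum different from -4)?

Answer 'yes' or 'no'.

Old min = -4
Change: A[4] -4 -> 7
Changed element was the min; new min must be rechecked.
New min = 6; changed? yes

Answer: yes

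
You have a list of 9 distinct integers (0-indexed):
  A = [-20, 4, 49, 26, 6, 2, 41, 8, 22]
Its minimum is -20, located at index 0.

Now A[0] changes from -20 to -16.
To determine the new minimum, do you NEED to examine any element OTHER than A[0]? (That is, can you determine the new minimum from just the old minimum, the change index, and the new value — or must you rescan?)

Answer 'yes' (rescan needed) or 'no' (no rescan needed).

Answer: yes

Derivation:
Old min = -20 at index 0
Change at index 0: -20 -> -16
Index 0 WAS the min and new value -16 > old min -20. Must rescan other elements to find the new min.
Needs rescan: yes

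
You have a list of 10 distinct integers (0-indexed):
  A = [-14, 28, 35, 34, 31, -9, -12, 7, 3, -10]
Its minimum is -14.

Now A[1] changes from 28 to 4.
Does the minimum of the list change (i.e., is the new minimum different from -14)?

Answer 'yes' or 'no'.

Answer: no

Derivation:
Old min = -14
Change: A[1] 28 -> 4
Changed element was NOT the min; min changes only if 4 < -14.
New min = -14; changed? no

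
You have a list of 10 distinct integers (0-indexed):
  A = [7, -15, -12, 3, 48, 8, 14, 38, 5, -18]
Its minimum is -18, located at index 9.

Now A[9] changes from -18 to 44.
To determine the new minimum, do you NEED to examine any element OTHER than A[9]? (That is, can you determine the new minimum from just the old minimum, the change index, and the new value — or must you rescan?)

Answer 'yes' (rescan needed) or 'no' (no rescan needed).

Answer: yes

Derivation:
Old min = -18 at index 9
Change at index 9: -18 -> 44
Index 9 WAS the min and new value 44 > old min -18. Must rescan other elements to find the new min.
Needs rescan: yes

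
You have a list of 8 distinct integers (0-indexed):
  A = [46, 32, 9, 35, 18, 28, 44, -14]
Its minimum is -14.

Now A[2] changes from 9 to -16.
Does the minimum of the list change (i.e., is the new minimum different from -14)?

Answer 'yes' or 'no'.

Old min = -14
Change: A[2] 9 -> -16
Changed element was NOT the min; min changes only if -16 < -14.
New min = -16; changed? yes

Answer: yes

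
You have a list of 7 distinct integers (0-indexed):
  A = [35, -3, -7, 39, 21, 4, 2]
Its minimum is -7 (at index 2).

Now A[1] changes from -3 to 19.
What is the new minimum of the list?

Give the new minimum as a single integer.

Old min = -7 (at index 2)
Change: A[1] -3 -> 19
Changed element was NOT the old min.
  New min = min(old_min, new_val) = min(-7, 19) = -7

Answer: -7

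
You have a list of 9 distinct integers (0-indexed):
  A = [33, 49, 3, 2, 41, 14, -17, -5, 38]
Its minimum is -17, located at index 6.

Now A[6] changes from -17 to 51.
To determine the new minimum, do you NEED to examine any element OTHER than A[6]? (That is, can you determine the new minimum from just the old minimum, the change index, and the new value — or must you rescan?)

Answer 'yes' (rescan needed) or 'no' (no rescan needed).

Old min = -17 at index 6
Change at index 6: -17 -> 51
Index 6 WAS the min and new value 51 > old min -17. Must rescan other elements to find the new min.
Needs rescan: yes

Answer: yes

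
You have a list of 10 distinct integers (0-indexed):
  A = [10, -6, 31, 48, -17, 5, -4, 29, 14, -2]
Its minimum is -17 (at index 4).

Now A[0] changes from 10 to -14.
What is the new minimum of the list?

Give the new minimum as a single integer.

Answer: -17

Derivation:
Old min = -17 (at index 4)
Change: A[0] 10 -> -14
Changed element was NOT the old min.
  New min = min(old_min, new_val) = min(-17, -14) = -17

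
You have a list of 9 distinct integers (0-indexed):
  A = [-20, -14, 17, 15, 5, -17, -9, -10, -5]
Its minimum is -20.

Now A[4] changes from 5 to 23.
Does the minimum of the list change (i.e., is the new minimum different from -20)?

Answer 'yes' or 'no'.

Answer: no

Derivation:
Old min = -20
Change: A[4] 5 -> 23
Changed element was NOT the min; min changes only if 23 < -20.
New min = -20; changed? no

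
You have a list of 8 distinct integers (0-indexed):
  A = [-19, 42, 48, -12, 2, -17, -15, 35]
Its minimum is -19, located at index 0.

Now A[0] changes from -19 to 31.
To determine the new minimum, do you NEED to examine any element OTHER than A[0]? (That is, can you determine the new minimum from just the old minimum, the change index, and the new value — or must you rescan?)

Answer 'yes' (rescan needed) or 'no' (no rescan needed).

Old min = -19 at index 0
Change at index 0: -19 -> 31
Index 0 WAS the min and new value 31 > old min -19. Must rescan other elements to find the new min.
Needs rescan: yes

Answer: yes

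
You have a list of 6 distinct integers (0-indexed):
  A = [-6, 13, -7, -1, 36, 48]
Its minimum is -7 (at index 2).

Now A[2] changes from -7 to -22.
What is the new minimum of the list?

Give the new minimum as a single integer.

Answer: -22

Derivation:
Old min = -7 (at index 2)
Change: A[2] -7 -> -22
Changed element WAS the min. Need to check: is -22 still <= all others?
  Min of remaining elements: -6
  New min = min(-22, -6) = -22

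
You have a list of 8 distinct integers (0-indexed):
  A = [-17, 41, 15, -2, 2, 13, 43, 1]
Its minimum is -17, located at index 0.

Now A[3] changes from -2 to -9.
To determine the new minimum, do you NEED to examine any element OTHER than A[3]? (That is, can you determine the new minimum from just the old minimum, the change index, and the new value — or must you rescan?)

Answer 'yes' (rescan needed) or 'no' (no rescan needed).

Answer: no

Derivation:
Old min = -17 at index 0
Change at index 3: -2 -> -9
Index 3 was NOT the min. New min = min(-17, -9). No rescan of other elements needed.
Needs rescan: no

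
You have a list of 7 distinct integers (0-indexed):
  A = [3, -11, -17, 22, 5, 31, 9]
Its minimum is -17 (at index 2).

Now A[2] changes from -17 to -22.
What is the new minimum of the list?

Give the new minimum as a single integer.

Answer: -22

Derivation:
Old min = -17 (at index 2)
Change: A[2] -17 -> -22
Changed element WAS the min. Need to check: is -22 still <= all others?
  Min of remaining elements: -11
  New min = min(-22, -11) = -22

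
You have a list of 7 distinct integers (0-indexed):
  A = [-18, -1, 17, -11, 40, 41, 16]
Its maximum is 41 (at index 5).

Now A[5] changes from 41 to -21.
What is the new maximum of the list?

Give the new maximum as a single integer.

Answer: 40

Derivation:
Old max = 41 (at index 5)
Change: A[5] 41 -> -21
Changed element WAS the max -> may need rescan.
  Max of remaining elements: 40
  New max = max(-21, 40) = 40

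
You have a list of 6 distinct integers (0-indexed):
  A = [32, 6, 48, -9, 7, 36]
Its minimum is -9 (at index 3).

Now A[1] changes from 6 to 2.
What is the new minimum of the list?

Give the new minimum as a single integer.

Old min = -9 (at index 3)
Change: A[1] 6 -> 2
Changed element was NOT the old min.
  New min = min(old_min, new_val) = min(-9, 2) = -9

Answer: -9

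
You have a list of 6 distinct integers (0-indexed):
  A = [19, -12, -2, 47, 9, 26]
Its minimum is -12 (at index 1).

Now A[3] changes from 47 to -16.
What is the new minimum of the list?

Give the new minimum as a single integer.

Old min = -12 (at index 1)
Change: A[3] 47 -> -16
Changed element was NOT the old min.
  New min = min(old_min, new_val) = min(-12, -16) = -16

Answer: -16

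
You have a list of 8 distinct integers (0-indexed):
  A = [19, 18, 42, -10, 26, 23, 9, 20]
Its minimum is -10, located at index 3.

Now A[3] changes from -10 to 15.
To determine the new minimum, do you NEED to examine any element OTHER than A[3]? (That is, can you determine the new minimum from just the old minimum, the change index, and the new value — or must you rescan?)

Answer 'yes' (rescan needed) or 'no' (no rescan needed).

Answer: yes

Derivation:
Old min = -10 at index 3
Change at index 3: -10 -> 15
Index 3 WAS the min and new value 15 > old min -10. Must rescan other elements to find the new min.
Needs rescan: yes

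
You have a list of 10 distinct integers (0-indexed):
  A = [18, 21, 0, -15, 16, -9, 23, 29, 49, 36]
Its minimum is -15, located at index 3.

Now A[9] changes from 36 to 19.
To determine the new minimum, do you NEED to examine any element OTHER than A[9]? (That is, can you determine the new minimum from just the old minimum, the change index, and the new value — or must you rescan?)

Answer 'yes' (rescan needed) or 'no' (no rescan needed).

Old min = -15 at index 3
Change at index 9: 36 -> 19
Index 9 was NOT the min. New min = min(-15, 19). No rescan of other elements needed.
Needs rescan: no

Answer: no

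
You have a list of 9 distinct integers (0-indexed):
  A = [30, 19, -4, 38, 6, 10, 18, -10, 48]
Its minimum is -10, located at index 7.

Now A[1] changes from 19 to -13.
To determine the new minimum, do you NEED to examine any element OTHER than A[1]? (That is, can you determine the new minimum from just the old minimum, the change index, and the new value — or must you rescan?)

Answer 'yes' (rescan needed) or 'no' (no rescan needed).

Answer: no

Derivation:
Old min = -10 at index 7
Change at index 1: 19 -> -13
Index 1 was NOT the min. New min = min(-10, -13). No rescan of other elements needed.
Needs rescan: no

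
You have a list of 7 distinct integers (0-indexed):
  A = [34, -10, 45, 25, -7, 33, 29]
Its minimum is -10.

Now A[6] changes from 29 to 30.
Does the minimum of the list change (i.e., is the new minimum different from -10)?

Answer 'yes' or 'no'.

Answer: no

Derivation:
Old min = -10
Change: A[6] 29 -> 30
Changed element was NOT the min; min changes only if 30 < -10.
New min = -10; changed? no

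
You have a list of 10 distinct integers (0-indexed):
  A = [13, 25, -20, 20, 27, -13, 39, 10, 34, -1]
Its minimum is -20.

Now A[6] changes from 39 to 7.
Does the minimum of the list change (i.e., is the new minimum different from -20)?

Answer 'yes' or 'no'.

Old min = -20
Change: A[6] 39 -> 7
Changed element was NOT the min; min changes only if 7 < -20.
New min = -20; changed? no

Answer: no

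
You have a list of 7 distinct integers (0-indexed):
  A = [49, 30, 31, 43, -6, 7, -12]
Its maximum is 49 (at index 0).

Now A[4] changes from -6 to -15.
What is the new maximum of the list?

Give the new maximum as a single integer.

Old max = 49 (at index 0)
Change: A[4] -6 -> -15
Changed element was NOT the old max.
  New max = max(old_max, new_val) = max(49, -15) = 49

Answer: 49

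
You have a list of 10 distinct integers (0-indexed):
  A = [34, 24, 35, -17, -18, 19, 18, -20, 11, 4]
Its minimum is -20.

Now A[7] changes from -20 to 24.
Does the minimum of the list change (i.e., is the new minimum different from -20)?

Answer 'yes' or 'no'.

Answer: yes

Derivation:
Old min = -20
Change: A[7] -20 -> 24
Changed element was the min; new min must be rechecked.
New min = -18; changed? yes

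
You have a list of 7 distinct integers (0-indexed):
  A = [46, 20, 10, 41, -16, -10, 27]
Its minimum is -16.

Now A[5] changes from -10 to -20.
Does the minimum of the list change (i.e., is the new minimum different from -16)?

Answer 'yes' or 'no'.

Answer: yes

Derivation:
Old min = -16
Change: A[5] -10 -> -20
Changed element was NOT the min; min changes only if -20 < -16.
New min = -20; changed? yes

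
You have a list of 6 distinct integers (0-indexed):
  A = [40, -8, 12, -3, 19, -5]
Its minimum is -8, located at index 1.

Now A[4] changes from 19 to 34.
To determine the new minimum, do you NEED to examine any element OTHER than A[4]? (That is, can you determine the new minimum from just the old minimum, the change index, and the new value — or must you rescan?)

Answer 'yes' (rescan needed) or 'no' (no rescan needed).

Answer: no

Derivation:
Old min = -8 at index 1
Change at index 4: 19 -> 34
Index 4 was NOT the min. New min = min(-8, 34). No rescan of other elements needed.
Needs rescan: no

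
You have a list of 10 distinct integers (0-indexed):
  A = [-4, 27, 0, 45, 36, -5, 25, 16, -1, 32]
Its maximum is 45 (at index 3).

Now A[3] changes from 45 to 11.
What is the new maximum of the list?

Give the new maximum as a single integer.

Old max = 45 (at index 3)
Change: A[3] 45 -> 11
Changed element WAS the max -> may need rescan.
  Max of remaining elements: 36
  New max = max(11, 36) = 36

Answer: 36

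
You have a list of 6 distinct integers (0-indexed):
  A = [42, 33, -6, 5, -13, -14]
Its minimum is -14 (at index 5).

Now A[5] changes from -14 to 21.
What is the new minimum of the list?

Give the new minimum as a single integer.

Answer: -13

Derivation:
Old min = -14 (at index 5)
Change: A[5] -14 -> 21
Changed element WAS the min. Need to check: is 21 still <= all others?
  Min of remaining elements: -13
  New min = min(21, -13) = -13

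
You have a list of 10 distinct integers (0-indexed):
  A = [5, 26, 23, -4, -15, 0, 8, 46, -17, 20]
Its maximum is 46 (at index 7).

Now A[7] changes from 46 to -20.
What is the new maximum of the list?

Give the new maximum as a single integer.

Answer: 26

Derivation:
Old max = 46 (at index 7)
Change: A[7] 46 -> -20
Changed element WAS the max -> may need rescan.
  Max of remaining elements: 26
  New max = max(-20, 26) = 26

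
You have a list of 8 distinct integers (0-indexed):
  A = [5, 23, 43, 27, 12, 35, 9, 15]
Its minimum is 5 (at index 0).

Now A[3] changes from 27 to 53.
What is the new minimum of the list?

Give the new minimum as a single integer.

Old min = 5 (at index 0)
Change: A[3] 27 -> 53
Changed element was NOT the old min.
  New min = min(old_min, new_val) = min(5, 53) = 5

Answer: 5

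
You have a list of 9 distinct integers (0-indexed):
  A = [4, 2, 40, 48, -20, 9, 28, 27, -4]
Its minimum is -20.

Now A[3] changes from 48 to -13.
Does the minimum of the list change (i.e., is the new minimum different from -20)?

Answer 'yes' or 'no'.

Old min = -20
Change: A[3] 48 -> -13
Changed element was NOT the min; min changes only if -13 < -20.
New min = -20; changed? no

Answer: no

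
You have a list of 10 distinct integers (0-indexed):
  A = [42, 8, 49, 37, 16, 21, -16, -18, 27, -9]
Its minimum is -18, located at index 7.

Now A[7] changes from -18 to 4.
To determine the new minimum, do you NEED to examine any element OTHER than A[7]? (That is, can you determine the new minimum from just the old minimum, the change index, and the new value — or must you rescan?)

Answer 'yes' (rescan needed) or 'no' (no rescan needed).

Old min = -18 at index 7
Change at index 7: -18 -> 4
Index 7 WAS the min and new value 4 > old min -18. Must rescan other elements to find the new min.
Needs rescan: yes

Answer: yes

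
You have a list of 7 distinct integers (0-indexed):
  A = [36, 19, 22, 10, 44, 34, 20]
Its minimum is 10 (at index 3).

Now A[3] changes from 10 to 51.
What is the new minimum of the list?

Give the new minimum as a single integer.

Answer: 19

Derivation:
Old min = 10 (at index 3)
Change: A[3] 10 -> 51
Changed element WAS the min. Need to check: is 51 still <= all others?
  Min of remaining elements: 19
  New min = min(51, 19) = 19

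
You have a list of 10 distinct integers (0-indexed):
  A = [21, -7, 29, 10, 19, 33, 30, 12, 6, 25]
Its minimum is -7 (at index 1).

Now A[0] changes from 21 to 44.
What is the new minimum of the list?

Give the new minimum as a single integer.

Answer: -7

Derivation:
Old min = -7 (at index 1)
Change: A[0] 21 -> 44
Changed element was NOT the old min.
  New min = min(old_min, new_val) = min(-7, 44) = -7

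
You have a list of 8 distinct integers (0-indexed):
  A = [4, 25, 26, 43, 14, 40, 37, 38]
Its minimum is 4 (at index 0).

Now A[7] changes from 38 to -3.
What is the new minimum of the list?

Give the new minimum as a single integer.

Old min = 4 (at index 0)
Change: A[7] 38 -> -3
Changed element was NOT the old min.
  New min = min(old_min, new_val) = min(4, -3) = -3

Answer: -3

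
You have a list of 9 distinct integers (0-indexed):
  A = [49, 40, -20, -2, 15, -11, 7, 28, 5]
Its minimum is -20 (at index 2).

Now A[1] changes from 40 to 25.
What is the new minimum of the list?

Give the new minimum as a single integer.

Old min = -20 (at index 2)
Change: A[1] 40 -> 25
Changed element was NOT the old min.
  New min = min(old_min, new_val) = min(-20, 25) = -20

Answer: -20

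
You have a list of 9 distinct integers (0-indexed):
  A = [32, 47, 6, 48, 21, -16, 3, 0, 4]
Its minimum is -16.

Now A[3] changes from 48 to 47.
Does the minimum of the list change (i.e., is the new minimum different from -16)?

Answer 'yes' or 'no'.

Answer: no

Derivation:
Old min = -16
Change: A[3] 48 -> 47
Changed element was NOT the min; min changes only if 47 < -16.
New min = -16; changed? no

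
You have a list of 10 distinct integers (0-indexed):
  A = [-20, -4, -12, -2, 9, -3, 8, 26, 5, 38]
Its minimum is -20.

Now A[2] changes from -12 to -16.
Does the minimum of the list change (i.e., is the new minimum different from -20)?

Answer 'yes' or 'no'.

Old min = -20
Change: A[2] -12 -> -16
Changed element was NOT the min; min changes only if -16 < -20.
New min = -20; changed? no

Answer: no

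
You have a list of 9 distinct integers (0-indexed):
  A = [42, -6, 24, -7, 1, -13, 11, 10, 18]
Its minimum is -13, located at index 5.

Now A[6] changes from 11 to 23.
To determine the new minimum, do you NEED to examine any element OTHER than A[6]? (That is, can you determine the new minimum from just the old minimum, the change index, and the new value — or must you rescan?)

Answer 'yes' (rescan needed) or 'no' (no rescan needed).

Answer: no

Derivation:
Old min = -13 at index 5
Change at index 6: 11 -> 23
Index 6 was NOT the min. New min = min(-13, 23). No rescan of other elements needed.
Needs rescan: no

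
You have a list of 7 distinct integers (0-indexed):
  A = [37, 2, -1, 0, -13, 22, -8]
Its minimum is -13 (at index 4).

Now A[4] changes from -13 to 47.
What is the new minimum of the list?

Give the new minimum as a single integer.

Answer: -8

Derivation:
Old min = -13 (at index 4)
Change: A[4] -13 -> 47
Changed element WAS the min. Need to check: is 47 still <= all others?
  Min of remaining elements: -8
  New min = min(47, -8) = -8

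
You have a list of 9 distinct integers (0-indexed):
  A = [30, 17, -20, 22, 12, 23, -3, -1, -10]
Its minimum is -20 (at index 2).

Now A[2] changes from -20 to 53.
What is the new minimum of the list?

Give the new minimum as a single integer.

Old min = -20 (at index 2)
Change: A[2] -20 -> 53
Changed element WAS the min. Need to check: is 53 still <= all others?
  Min of remaining elements: -10
  New min = min(53, -10) = -10

Answer: -10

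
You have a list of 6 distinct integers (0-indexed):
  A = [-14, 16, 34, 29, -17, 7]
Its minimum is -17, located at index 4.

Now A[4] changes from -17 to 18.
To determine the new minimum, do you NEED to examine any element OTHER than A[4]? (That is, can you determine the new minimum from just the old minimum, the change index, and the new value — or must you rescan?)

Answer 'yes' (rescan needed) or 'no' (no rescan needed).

Answer: yes

Derivation:
Old min = -17 at index 4
Change at index 4: -17 -> 18
Index 4 WAS the min and new value 18 > old min -17. Must rescan other elements to find the new min.
Needs rescan: yes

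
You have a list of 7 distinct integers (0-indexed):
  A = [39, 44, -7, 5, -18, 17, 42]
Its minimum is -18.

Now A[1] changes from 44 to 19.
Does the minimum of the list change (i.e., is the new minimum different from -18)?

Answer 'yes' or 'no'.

Old min = -18
Change: A[1] 44 -> 19
Changed element was NOT the min; min changes only if 19 < -18.
New min = -18; changed? no

Answer: no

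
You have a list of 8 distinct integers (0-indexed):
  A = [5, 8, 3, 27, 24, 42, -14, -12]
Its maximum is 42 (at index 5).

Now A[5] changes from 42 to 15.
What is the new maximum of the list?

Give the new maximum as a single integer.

Old max = 42 (at index 5)
Change: A[5] 42 -> 15
Changed element WAS the max -> may need rescan.
  Max of remaining elements: 27
  New max = max(15, 27) = 27

Answer: 27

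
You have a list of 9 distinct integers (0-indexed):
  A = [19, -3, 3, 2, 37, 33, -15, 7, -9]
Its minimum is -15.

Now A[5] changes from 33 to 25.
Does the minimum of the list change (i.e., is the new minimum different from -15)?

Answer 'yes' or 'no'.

Old min = -15
Change: A[5] 33 -> 25
Changed element was NOT the min; min changes only if 25 < -15.
New min = -15; changed? no

Answer: no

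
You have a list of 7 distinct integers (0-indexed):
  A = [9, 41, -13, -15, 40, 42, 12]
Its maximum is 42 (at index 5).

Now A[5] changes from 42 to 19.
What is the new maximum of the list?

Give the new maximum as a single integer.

Answer: 41

Derivation:
Old max = 42 (at index 5)
Change: A[5] 42 -> 19
Changed element WAS the max -> may need rescan.
  Max of remaining elements: 41
  New max = max(19, 41) = 41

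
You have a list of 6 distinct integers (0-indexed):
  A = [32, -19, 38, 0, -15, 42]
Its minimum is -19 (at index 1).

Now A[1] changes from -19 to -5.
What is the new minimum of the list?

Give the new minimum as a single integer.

Old min = -19 (at index 1)
Change: A[1] -19 -> -5
Changed element WAS the min. Need to check: is -5 still <= all others?
  Min of remaining elements: -15
  New min = min(-5, -15) = -15

Answer: -15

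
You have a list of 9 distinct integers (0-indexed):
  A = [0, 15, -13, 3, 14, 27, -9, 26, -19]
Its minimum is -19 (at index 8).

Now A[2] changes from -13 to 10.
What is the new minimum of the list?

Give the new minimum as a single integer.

Answer: -19

Derivation:
Old min = -19 (at index 8)
Change: A[2] -13 -> 10
Changed element was NOT the old min.
  New min = min(old_min, new_val) = min(-19, 10) = -19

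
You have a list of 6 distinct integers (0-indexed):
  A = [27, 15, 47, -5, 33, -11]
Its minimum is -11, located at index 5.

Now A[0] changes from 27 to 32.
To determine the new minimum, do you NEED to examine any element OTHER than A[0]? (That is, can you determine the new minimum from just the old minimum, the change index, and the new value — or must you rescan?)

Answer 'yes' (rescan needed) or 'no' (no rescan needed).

Answer: no

Derivation:
Old min = -11 at index 5
Change at index 0: 27 -> 32
Index 0 was NOT the min. New min = min(-11, 32). No rescan of other elements needed.
Needs rescan: no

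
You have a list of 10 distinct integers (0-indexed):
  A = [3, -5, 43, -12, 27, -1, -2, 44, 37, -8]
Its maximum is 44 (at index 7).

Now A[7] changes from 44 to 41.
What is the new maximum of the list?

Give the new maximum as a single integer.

Answer: 43

Derivation:
Old max = 44 (at index 7)
Change: A[7] 44 -> 41
Changed element WAS the max -> may need rescan.
  Max of remaining elements: 43
  New max = max(41, 43) = 43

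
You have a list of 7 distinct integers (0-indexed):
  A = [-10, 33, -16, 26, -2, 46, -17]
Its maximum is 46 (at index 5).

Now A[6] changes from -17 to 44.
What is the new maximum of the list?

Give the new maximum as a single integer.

Answer: 46

Derivation:
Old max = 46 (at index 5)
Change: A[6] -17 -> 44
Changed element was NOT the old max.
  New max = max(old_max, new_val) = max(46, 44) = 46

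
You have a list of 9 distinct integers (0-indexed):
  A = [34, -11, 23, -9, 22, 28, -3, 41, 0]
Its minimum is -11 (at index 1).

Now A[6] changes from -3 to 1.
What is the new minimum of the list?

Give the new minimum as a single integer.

Answer: -11

Derivation:
Old min = -11 (at index 1)
Change: A[6] -3 -> 1
Changed element was NOT the old min.
  New min = min(old_min, new_val) = min(-11, 1) = -11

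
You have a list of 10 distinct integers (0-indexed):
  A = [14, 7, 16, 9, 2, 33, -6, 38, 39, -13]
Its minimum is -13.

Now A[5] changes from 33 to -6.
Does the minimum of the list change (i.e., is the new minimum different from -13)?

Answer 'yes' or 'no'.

Old min = -13
Change: A[5] 33 -> -6
Changed element was NOT the min; min changes only if -6 < -13.
New min = -13; changed? no

Answer: no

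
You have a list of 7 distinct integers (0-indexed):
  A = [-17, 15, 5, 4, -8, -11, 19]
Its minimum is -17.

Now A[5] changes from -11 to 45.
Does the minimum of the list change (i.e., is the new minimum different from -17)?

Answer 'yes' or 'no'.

Old min = -17
Change: A[5] -11 -> 45
Changed element was NOT the min; min changes only if 45 < -17.
New min = -17; changed? no

Answer: no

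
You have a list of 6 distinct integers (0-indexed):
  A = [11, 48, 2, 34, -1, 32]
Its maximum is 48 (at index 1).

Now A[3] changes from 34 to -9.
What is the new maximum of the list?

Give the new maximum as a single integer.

Old max = 48 (at index 1)
Change: A[3] 34 -> -9
Changed element was NOT the old max.
  New max = max(old_max, new_val) = max(48, -9) = 48

Answer: 48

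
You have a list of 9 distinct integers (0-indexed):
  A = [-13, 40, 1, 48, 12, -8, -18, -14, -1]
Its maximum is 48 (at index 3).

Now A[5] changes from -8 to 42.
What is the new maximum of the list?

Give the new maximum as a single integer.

Old max = 48 (at index 3)
Change: A[5] -8 -> 42
Changed element was NOT the old max.
  New max = max(old_max, new_val) = max(48, 42) = 48

Answer: 48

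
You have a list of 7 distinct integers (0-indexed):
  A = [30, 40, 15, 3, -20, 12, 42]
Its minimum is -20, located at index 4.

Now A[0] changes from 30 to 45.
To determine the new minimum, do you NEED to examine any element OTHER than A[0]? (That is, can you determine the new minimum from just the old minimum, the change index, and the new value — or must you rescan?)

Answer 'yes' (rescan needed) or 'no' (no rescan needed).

Answer: no

Derivation:
Old min = -20 at index 4
Change at index 0: 30 -> 45
Index 0 was NOT the min. New min = min(-20, 45). No rescan of other elements needed.
Needs rescan: no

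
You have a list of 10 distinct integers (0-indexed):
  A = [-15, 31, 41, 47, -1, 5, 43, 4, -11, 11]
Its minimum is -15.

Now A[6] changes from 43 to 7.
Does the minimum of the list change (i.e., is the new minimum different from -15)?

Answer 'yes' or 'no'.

Old min = -15
Change: A[6] 43 -> 7
Changed element was NOT the min; min changes only if 7 < -15.
New min = -15; changed? no

Answer: no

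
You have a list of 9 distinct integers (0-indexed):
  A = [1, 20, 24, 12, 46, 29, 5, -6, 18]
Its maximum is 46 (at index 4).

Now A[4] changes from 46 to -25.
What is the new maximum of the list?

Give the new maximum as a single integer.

Old max = 46 (at index 4)
Change: A[4] 46 -> -25
Changed element WAS the max -> may need rescan.
  Max of remaining elements: 29
  New max = max(-25, 29) = 29

Answer: 29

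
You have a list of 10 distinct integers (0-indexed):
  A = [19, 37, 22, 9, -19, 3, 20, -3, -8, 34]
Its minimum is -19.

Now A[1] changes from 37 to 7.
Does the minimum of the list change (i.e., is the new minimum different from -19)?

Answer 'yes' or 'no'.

Answer: no

Derivation:
Old min = -19
Change: A[1] 37 -> 7
Changed element was NOT the min; min changes only if 7 < -19.
New min = -19; changed? no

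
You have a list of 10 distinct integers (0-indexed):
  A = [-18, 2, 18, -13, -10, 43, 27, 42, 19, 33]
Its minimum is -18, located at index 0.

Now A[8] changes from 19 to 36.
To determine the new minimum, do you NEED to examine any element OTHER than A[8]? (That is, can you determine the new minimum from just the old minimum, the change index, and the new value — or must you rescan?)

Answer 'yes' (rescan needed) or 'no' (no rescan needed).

Answer: no

Derivation:
Old min = -18 at index 0
Change at index 8: 19 -> 36
Index 8 was NOT the min. New min = min(-18, 36). No rescan of other elements needed.
Needs rescan: no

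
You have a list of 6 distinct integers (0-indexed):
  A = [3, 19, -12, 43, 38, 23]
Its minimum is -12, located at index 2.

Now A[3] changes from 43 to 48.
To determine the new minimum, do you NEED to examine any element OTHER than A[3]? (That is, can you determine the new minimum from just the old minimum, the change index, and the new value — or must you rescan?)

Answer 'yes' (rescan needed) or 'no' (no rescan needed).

Answer: no

Derivation:
Old min = -12 at index 2
Change at index 3: 43 -> 48
Index 3 was NOT the min. New min = min(-12, 48). No rescan of other elements needed.
Needs rescan: no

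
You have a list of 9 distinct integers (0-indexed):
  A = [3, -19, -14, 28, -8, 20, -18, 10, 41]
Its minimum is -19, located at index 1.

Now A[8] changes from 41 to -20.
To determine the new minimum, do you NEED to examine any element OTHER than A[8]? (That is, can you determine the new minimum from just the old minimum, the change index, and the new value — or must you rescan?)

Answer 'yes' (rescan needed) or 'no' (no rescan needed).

Old min = -19 at index 1
Change at index 8: 41 -> -20
Index 8 was NOT the min. New min = min(-19, -20). No rescan of other elements needed.
Needs rescan: no

Answer: no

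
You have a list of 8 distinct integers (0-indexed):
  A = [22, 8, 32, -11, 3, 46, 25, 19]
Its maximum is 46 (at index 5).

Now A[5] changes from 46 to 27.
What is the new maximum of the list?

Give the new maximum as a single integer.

Old max = 46 (at index 5)
Change: A[5] 46 -> 27
Changed element WAS the max -> may need rescan.
  Max of remaining elements: 32
  New max = max(27, 32) = 32

Answer: 32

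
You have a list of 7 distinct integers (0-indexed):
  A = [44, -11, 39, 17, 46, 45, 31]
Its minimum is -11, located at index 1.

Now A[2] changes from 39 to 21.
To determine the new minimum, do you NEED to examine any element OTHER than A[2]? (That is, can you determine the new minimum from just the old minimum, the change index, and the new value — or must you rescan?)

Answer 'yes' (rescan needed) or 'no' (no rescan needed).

Answer: no

Derivation:
Old min = -11 at index 1
Change at index 2: 39 -> 21
Index 2 was NOT the min. New min = min(-11, 21). No rescan of other elements needed.
Needs rescan: no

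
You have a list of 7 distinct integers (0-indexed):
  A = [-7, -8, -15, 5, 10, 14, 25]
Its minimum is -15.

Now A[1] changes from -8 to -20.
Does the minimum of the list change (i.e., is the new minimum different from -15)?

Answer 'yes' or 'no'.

Old min = -15
Change: A[1] -8 -> -20
Changed element was NOT the min; min changes only if -20 < -15.
New min = -20; changed? yes

Answer: yes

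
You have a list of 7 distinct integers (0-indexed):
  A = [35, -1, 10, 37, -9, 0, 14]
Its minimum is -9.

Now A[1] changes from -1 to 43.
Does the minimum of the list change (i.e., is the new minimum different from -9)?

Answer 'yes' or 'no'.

Answer: no

Derivation:
Old min = -9
Change: A[1] -1 -> 43
Changed element was NOT the min; min changes only if 43 < -9.
New min = -9; changed? no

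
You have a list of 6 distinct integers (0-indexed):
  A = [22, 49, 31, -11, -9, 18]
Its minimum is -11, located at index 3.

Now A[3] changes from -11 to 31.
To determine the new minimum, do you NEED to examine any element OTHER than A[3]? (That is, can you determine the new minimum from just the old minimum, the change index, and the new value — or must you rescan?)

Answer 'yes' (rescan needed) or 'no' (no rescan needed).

Answer: yes

Derivation:
Old min = -11 at index 3
Change at index 3: -11 -> 31
Index 3 WAS the min and new value 31 > old min -11. Must rescan other elements to find the new min.
Needs rescan: yes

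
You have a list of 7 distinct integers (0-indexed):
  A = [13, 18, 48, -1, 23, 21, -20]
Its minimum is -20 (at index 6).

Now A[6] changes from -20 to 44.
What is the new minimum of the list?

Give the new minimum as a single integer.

Old min = -20 (at index 6)
Change: A[6] -20 -> 44
Changed element WAS the min. Need to check: is 44 still <= all others?
  Min of remaining elements: -1
  New min = min(44, -1) = -1

Answer: -1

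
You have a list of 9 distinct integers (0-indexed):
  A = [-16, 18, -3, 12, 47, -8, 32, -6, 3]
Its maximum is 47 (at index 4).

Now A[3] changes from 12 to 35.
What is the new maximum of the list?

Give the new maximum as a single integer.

Old max = 47 (at index 4)
Change: A[3] 12 -> 35
Changed element was NOT the old max.
  New max = max(old_max, new_val) = max(47, 35) = 47

Answer: 47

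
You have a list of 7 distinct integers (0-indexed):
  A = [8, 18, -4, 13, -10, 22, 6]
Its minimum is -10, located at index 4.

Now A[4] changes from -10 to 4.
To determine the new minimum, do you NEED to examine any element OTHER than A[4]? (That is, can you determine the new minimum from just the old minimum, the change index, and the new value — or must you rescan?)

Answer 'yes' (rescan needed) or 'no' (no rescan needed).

Answer: yes

Derivation:
Old min = -10 at index 4
Change at index 4: -10 -> 4
Index 4 WAS the min and new value 4 > old min -10. Must rescan other elements to find the new min.
Needs rescan: yes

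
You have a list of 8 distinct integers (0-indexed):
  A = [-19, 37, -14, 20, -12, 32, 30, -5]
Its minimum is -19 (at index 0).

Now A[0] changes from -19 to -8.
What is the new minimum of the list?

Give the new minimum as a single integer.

Answer: -14

Derivation:
Old min = -19 (at index 0)
Change: A[0] -19 -> -8
Changed element WAS the min. Need to check: is -8 still <= all others?
  Min of remaining elements: -14
  New min = min(-8, -14) = -14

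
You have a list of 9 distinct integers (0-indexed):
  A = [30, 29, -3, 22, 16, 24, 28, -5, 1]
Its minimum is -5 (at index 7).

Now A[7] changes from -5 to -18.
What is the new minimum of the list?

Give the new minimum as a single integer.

Old min = -5 (at index 7)
Change: A[7] -5 -> -18
Changed element WAS the min. Need to check: is -18 still <= all others?
  Min of remaining elements: -3
  New min = min(-18, -3) = -18

Answer: -18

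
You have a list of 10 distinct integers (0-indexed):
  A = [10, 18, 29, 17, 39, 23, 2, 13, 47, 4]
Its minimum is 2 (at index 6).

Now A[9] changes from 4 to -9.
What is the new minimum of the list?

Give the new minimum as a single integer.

Old min = 2 (at index 6)
Change: A[9] 4 -> -9
Changed element was NOT the old min.
  New min = min(old_min, new_val) = min(2, -9) = -9

Answer: -9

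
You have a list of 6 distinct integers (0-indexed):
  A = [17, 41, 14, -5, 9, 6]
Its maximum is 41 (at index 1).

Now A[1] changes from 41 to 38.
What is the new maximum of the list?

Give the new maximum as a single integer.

Old max = 41 (at index 1)
Change: A[1] 41 -> 38
Changed element WAS the max -> may need rescan.
  Max of remaining elements: 17
  New max = max(38, 17) = 38

Answer: 38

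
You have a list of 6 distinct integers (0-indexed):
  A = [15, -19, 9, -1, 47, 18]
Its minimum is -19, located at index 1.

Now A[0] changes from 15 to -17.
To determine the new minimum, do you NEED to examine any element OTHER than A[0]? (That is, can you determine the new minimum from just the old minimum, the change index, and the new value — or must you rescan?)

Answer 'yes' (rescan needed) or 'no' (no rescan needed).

Old min = -19 at index 1
Change at index 0: 15 -> -17
Index 0 was NOT the min. New min = min(-19, -17). No rescan of other elements needed.
Needs rescan: no

Answer: no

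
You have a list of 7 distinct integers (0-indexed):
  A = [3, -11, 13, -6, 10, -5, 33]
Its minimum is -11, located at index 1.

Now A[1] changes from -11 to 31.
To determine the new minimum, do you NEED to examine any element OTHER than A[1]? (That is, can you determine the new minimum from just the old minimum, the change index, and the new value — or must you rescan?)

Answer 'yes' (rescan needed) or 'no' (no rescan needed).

Answer: yes

Derivation:
Old min = -11 at index 1
Change at index 1: -11 -> 31
Index 1 WAS the min and new value 31 > old min -11. Must rescan other elements to find the new min.
Needs rescan: yes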